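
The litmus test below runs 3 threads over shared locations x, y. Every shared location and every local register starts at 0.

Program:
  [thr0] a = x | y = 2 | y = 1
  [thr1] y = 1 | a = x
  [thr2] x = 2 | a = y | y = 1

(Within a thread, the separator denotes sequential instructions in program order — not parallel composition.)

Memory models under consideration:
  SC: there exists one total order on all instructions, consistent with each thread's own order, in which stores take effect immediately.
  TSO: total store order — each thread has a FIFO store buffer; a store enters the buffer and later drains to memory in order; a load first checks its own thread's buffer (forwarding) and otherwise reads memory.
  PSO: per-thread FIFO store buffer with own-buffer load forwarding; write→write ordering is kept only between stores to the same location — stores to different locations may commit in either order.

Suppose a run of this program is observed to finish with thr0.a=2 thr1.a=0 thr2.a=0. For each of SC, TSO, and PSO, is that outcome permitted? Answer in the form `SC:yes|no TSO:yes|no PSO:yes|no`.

SC:no TSO:yes PSO:yes

outcome vector order: (thr0.a,thr1.a,thr2.a)
SC (10): 001, 002, 020, 021, 022, 201, 202, 220, 221, 222
TSO (12): 000, 001, 002, 020, 021, 022, 200, 201, 202, 220, 221, 222
PSO (12): 000, 001, 002, 020, 021, 022, 200, 201, 202, 220, 221, 222
target 200 ∈ {TSO,PSO}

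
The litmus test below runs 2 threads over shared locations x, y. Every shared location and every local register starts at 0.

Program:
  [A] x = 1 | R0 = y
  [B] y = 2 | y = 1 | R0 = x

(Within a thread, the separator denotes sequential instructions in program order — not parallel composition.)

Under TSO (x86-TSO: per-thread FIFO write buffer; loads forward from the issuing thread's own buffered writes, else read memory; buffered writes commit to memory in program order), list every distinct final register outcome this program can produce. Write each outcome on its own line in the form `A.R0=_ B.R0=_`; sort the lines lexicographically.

outcome vector order: (A.R0,B.R0)
|TSO outcomes| = 6

A.R0=0 B.R0=0
A.R0=0 B.R0=1
A.R0=1 B.R0=0
A.R0=1 B.R0=1
A.R0=2 B.R0=0
A.R0=2 B.R0=1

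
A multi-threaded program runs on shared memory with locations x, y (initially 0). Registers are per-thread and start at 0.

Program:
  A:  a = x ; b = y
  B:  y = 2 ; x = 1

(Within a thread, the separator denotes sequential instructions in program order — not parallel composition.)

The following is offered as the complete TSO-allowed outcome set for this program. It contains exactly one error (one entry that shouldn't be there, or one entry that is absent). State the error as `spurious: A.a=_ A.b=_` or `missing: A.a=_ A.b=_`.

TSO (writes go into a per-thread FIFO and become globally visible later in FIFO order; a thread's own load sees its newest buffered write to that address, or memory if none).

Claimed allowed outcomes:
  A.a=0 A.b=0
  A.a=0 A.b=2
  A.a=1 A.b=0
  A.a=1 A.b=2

spurious: A.a=1 A.b=0

outcome vector order: (A.a,A.b)
TSO: 3 outcomes — {(0,0) (0,2) (1,2)}
claimed∖TSO = {(1,0)}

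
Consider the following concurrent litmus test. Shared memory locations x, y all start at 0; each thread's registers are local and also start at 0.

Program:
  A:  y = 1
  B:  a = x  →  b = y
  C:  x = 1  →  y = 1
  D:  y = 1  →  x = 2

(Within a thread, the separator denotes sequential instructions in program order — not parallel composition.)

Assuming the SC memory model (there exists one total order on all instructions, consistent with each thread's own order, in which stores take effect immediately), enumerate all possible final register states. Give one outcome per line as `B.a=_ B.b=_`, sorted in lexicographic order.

B.a=0 B.b=0
B.a=0 B.b=1
B.a=1 B.b=0
B.a=1 B.b=1
B.a=2 B.b=1

outcome vector order: (B.a,B.b)
|SC outcomes| = 5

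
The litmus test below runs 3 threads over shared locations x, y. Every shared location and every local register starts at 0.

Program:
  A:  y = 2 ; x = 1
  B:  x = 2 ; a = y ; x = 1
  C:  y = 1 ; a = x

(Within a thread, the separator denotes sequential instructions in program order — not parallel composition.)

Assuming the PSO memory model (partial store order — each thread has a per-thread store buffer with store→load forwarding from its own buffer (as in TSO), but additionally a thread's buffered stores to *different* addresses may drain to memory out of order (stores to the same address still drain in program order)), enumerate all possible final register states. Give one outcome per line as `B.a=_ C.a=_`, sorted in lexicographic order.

outcome vector order: (B.a,C.a)
|PSO outcomes| = 9

B.a=0 C.a=0
B.a=0 C.a=1
B.a=0 C.a=2
B.a=1 C.a=0
B.a=1 C.a=1
B.a=1 C.a=2
B.a=2 C.a=0
B.a=2 C.a=1
B.a=2 C.a=2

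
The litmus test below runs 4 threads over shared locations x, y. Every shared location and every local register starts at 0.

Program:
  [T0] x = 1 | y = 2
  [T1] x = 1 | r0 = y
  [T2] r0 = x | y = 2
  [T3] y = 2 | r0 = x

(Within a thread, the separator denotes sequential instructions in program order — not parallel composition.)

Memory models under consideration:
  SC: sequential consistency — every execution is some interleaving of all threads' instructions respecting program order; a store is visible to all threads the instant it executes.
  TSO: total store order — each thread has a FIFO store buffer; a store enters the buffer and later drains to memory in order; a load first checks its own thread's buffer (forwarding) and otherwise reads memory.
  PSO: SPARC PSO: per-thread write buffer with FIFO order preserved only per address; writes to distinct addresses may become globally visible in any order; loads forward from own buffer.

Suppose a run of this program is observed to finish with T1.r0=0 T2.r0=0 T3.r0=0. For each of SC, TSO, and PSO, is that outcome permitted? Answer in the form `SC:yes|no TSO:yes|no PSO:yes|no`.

SC:no TSO:yes PSO:yes

outcome vector order: (T1.r0,T2.r0,T3.r0)
[SC] allowed = {0/0/1, 0/1/1, 2/0/0, 2/0/1, 2/1/0, 2/1/1}
[TSO] allowed = {0/0/0, 0/0/1, 0/1/0, 0/1/1, 2/0/0, 2/0/1, 2/1/0, 2/1/1}
[PSO] allowed = {0/0/0, 0/0/1, 0/1/0, 0/1/1, 2/0/0, 2/0/1, 2/1/0, 2/1/1}
target 0/0/0 ∈ {TSO,PSO}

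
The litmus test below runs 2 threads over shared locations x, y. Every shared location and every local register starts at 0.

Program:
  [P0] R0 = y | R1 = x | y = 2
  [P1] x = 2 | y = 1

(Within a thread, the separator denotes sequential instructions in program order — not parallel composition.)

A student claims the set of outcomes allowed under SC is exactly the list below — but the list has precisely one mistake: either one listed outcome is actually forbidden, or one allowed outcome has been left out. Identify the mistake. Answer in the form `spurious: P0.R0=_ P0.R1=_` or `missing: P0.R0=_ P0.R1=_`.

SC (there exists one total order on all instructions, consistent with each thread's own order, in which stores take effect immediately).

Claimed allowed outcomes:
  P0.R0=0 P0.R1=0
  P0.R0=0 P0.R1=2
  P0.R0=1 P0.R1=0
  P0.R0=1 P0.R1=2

spurious: P0.R0=1 P0.R1=0

outcome vector order: (P0.R0,P0.R1)
under SC → 0/0 0/2 1/2
claimed∖SC = {1/0}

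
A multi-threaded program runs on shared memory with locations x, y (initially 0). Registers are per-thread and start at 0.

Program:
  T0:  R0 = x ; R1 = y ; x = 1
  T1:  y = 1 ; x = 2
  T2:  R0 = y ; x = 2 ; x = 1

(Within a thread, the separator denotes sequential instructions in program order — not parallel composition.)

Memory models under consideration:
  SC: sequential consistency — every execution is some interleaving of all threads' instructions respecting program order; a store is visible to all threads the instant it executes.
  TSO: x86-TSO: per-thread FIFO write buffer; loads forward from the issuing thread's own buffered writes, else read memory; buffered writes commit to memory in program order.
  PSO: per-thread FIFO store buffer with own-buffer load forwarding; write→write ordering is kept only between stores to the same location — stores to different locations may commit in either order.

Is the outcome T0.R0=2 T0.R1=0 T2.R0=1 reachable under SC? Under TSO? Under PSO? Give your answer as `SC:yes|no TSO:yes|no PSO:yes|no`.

outcome vector order: (T0.R0,T0.R1,T2.R0)
[SC] allowed = {(0,0,0), (0,0,1), (0,1,0), (0,1,1), (1,0,0), (1,1,0), (1,1,1), (2,0,0), (2,1,0), (2,1,1)}
[TSO] allowed = {(0,0,0), (0,0,1), (0,1,0), (0,1,1), (1,0,0), (1,1,0), (1,1,1), (2,0,0), (2,1,0), (2,1,1)}
[PSO] allowed = {(0,0,0), (0,0,1), (0,1,0), (0,1,1), (1,0,0), (1,1,0), (1,1,1), (2,0,0), (2,0,1), (2,1,0), (2,1,1)}
target (2,0,1) ∈ {PSO}

SC:no TSO:no PSO:yes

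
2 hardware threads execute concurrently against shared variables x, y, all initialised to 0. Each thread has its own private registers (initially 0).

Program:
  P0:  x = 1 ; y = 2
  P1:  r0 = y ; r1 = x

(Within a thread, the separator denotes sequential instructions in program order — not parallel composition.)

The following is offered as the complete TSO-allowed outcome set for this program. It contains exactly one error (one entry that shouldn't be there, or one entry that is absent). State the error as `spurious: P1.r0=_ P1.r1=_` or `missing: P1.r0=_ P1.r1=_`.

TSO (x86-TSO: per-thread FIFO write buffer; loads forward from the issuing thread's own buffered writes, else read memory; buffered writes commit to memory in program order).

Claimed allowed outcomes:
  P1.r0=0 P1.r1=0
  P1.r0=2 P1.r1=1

missing: P1.r0=0 P1.r1=1

outcome vector order: (P1.r0,P1.r1)
TSO (3): 00, 01, 21
TSO∖claimed = {01}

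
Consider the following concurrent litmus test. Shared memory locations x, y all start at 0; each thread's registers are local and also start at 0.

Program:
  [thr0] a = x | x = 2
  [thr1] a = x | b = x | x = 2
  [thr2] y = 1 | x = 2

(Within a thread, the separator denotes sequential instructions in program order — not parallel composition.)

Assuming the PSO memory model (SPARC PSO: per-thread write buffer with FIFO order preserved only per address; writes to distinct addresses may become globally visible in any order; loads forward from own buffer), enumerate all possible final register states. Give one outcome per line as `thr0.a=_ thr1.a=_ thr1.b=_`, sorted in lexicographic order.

outcome vector order: (thr0.a,thr1.a,thr1.b)
|PSO outcomes| = 6

thr0.a=0 thr1.a=0 thr1.b=0
thr0.a=0 thr1.a=0 thr1.b=2
thr0.a=0 thr1.a=2 thr1.b=2
thr0.a=2 thr1.a=0 thr1.b=0
thr0.a=2 thr1.a=0 thr1.b=2
thr0.a=2 thr1.a=2 thr1.b=2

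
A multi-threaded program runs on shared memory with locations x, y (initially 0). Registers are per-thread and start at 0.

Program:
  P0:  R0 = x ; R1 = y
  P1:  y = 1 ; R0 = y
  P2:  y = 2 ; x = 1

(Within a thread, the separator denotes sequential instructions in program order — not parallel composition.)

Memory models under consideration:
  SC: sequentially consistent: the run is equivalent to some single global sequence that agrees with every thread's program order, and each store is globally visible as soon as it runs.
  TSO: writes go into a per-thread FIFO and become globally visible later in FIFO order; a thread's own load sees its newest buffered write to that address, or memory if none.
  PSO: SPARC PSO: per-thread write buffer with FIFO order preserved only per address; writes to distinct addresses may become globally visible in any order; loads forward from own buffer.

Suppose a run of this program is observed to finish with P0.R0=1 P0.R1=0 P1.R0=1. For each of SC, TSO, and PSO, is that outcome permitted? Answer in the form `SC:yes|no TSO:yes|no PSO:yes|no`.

outcome vector order: (P0.R0,P0.R1,P1.R0)
SC: 9 outcomes — {<0 0 1>, <0 0 2>, <0 1 1>, <0 1 2>, <0 2 1>, <0 2 2>, <1 1 1>, <1 2 1>, <1 2 2>}
TSO: 9 outcomes — {<0 0 1>, <0 0 2>, <0 1 1>, <0 1 2>, <0 2 1>, <0 2 2>, <1 1 1>, <1 2 1>, <1 2 2>}
PSO: 12 outcomes — {<0 0 1>, <0 0 2>, <0 1 1>, <0 1 2>, <0 2 1>, <0 2 2>, <1 0 1>, <1 0 2>, <1 1 1>, <1 1 2>, <1 2 1>, <1 2 2>}
target <1 0 1> ∈ {PSO}

SC:no TSO:no PSO:yes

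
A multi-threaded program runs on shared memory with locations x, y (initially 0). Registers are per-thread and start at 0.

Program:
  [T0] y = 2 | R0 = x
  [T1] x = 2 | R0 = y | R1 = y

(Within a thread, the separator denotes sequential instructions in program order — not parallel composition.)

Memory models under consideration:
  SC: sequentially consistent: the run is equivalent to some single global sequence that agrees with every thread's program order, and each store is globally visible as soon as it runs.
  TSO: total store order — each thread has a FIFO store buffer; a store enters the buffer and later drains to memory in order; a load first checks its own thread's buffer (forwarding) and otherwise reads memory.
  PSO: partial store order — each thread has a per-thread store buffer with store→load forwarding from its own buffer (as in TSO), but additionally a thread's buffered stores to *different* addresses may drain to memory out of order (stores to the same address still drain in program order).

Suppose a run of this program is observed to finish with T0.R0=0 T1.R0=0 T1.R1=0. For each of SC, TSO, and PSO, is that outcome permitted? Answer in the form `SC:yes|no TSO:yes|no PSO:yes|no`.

SC:no TSO:yes PSO:yes

outcome vector order: (T0.R0,T1.R0,T1.R1)
under SC → 0/2/2 2/0/0 2/0/2 2/2/2
under TSO → 0/0/0 0/0/2 0/2/2 2/0/0 2/0/2 2/2/2
under PSO → 0/0/0 0/0/2 0/2/2 2/0/0 2/0/2 2/2/2
target 0/0/0 ∈ {TSO,PSO}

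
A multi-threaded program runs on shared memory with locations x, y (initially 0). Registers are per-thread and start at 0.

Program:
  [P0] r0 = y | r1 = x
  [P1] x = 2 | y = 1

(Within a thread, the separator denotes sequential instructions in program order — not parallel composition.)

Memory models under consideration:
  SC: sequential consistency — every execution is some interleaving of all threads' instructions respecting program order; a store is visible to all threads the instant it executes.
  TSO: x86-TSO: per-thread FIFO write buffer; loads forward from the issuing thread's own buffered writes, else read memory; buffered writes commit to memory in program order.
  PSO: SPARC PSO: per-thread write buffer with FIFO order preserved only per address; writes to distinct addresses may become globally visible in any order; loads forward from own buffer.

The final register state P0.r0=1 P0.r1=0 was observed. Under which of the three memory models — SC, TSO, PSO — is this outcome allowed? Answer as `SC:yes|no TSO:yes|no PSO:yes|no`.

outcome vector order: (P0.r0,P0.r1)
under SC → (0,0); (0,2); (1,2)
under TSO → (0,0); (0,2); (1,2)
under PSO → (0,0); (0,2); (1,0); (1,2)
target (1,0) ∈ {PSO}

SC:no TSO:no PSO:yes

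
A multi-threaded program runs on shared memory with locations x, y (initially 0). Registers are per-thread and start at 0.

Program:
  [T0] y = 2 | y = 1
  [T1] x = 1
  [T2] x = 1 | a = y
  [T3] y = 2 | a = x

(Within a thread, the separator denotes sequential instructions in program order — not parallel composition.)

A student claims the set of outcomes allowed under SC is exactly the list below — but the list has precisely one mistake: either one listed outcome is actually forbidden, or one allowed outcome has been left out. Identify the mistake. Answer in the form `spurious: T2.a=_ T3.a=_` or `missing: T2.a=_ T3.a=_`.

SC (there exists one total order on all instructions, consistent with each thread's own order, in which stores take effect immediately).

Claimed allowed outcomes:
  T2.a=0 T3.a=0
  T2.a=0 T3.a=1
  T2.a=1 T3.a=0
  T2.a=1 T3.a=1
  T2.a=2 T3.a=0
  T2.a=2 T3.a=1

outcome vector order: (T2.a,T3.a)
SC: 5 outcomes — {0/1; 1/0; 1/1; 2/0; 2/1}
claimed∖SC = {0/0}

spurious: T2.a=0 T3.a=0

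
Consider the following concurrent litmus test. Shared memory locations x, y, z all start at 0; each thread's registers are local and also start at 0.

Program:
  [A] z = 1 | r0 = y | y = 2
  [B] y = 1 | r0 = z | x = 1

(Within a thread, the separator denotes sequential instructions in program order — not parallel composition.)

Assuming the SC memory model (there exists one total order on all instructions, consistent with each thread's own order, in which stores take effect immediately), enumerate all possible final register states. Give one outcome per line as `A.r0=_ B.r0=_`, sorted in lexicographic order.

A.r0=0 B.r0=1
A.r0=1 B.r0=0
A.r0=1 B.r0=1

outcome vector order: (A.r0,B.r0)
|SC outcomes| = 3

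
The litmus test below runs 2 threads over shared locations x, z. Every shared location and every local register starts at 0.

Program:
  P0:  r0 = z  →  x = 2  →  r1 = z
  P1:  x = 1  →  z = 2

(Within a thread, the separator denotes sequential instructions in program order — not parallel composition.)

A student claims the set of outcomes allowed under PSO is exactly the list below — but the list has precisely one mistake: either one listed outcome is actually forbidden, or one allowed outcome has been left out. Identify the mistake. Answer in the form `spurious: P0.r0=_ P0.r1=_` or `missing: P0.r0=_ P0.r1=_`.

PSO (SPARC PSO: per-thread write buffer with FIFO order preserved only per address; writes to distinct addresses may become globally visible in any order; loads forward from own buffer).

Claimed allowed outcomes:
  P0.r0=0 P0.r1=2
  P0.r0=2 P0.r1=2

outcome vector order: (P0.r0,P0.r1)
[PSO] allowed = {<0 0> <0 2> <2 2>}
PSO∖claimed = {<0 0>}

missing: P0.r0=0 P0.r1=0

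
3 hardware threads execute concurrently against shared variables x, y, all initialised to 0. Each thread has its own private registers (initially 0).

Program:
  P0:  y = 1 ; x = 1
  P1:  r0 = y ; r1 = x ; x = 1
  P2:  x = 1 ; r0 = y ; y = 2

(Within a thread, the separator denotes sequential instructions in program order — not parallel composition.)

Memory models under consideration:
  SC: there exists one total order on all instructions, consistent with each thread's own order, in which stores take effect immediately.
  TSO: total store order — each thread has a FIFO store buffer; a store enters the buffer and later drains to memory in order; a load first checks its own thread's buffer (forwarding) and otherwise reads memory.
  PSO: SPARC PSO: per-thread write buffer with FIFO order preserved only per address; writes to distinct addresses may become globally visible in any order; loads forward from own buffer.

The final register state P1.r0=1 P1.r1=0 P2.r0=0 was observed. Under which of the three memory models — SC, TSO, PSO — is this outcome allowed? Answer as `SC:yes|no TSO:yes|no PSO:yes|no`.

SC:no TSO:yes PSO:yes

outcome vector order: (P1.r0,P1.r1,P2.r0)
under SC → <0 0 0>, <0 0 1>, <0 1 0>, <0 1 1>, <1 0 1>, <1 1 0>, <1 1 1>, <2 1 0>, <2 1 1>
under TSO → <0 0 0>, <0 0 1>, <0 1 0>, <0 1 1>, <1 0 0>, <1 0 1>, <1 1 0>, <1 1 1>, <2 1 0>, <2 1 1>
under PSO → <0 0 0>, <0 0 1>, <0 1 0>, <0 1 1>, <1 0 0>, <1 0 1>, <1 1 0>, <1 1 1>, <2 0 0>, <2 0 1>, <2 1 0>, <2 1 1>
target <1 0 0> ∈ {TSO,PSO}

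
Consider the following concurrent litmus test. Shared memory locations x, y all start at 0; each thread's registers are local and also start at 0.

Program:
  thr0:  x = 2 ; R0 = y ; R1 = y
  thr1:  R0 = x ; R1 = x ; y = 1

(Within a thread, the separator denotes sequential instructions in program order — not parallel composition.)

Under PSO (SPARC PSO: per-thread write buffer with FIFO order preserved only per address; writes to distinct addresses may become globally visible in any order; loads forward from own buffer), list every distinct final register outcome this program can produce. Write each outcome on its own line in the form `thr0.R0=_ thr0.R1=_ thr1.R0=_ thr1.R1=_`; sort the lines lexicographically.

outcome vector order: (thr0.R0,thr0.R1,thr1.R0,thr1.R1)
|PSO outcomes| = 9

thr0.R0=0 thr0.R1=0 thr1.R0=0 thr1.R1=0
thr0.R0=0 thr0.R1=0 thr1.R0=0 thr1.R1=2
thr0.R0=0 thr0.R1=0 thr1.R0=2 thr1.R1=2
thr0.R0=0 thr0.R1=1 thr1.R0=0 thr1.R1=0
thr0.R0=0 thr0.R1=1 thr1.R0=0 thr1.R1=2
thr0.R0=0 thr0.R1=1 thr1.R0=2 thr1.R1=2
thr0.R0=1 thr0.R1=1 thr1.R0=0 thr1.R1=0
thr0.R0=1 thr0.R1=1 thr1.R0=0 thr1.R1=2
thr0.R0=1 thr0.R1=1 thr1.R0=2 thr1.R1=2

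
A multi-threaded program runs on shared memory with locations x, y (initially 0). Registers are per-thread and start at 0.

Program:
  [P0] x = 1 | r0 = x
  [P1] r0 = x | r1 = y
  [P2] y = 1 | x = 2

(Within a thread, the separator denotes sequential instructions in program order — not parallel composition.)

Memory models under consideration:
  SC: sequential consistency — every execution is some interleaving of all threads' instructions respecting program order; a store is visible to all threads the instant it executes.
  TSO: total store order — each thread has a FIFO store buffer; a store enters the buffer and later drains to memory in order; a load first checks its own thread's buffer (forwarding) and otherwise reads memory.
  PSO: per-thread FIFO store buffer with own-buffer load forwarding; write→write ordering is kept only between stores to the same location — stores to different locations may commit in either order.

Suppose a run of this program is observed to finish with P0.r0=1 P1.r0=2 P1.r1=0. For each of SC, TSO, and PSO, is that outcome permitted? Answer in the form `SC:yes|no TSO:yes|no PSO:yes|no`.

outcome vector order: (P0.r0,P1.r0,P1.r1)
SC: 10 outcomes — {1/0/0; 1/0/1; 1/1/0; 1/1/1; 1/2/1; 2/0/0; 2/0/1; 2/1/0; 2/1/1; 2/2/1}
TSO: 10 outcomes — {1/0/0; 1/0/1; 1/1/0; 1/1/1; 1/2/1; 2/0/0; 2/0/1; 2/1/0; 2/1/1; 2/2/1}
PSO: 12 outcomes — {1/0/0; 1/0/1; 1/1/0; 1/1/1; 1/2/0; 1/2/1; 2/0/0; 2/0/1; 2/1/0; 2/1/1; 2/2/0; 2/2/1}
target 1/2/0 ∈ {PSO}

SC:no TSO:no PSO:yes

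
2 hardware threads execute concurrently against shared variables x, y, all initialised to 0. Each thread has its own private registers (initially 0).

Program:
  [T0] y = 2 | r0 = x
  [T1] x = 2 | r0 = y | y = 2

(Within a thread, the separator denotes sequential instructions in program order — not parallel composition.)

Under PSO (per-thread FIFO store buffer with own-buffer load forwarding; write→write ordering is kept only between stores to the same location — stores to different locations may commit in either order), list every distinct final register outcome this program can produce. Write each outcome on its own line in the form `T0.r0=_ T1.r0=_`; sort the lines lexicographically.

outcome vector order: (T0.r0,T1.r0)
|PSO outcomes| = 4

T0.r0=0 T1.r0=0
T0.r0=0 T1.r0=2
T0.r0=2 T1.r0=0
T0.r0=2 T1.r0=2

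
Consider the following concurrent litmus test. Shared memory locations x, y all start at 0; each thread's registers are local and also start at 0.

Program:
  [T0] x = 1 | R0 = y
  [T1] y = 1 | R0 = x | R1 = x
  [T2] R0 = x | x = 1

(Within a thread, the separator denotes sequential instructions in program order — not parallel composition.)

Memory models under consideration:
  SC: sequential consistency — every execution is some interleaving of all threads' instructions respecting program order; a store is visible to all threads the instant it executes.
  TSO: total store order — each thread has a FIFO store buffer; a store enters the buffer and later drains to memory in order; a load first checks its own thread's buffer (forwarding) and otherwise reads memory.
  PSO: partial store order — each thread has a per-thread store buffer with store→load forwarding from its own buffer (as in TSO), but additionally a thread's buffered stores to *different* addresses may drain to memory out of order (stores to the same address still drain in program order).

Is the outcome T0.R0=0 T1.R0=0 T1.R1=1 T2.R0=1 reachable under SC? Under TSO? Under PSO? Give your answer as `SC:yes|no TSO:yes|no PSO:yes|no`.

outcome vector order: (T0.R0,T1.R0,T1.R1,T2.R0)
under SC → (0,1,1,0), (0,1,1,1), (1,0,0,0), (1,0,0,1), (1,0,1,0), (1,0,1,1), (1,1,1,0), (1,1,1,1)
under TSO → (0,0,0,0), (0,0,0,1), (0,0,1,0), (0,0,1,1), (0,1,1,0), (0,1,1,1), (1,0,0,0), (1,0,0,1), (1,0,1,0), (1,0,1,1), (1,1,1,0), (1,1,1,1)
under PSO → (0,0,0,0), (0,0,0,1), (0,0,1,0), (0,0,1,1), (0,1,1,0), (0,1,1,1), (1,0,0,0), (1,0,0,1), (1,0,1,0), (1,0,1,1), (1,1,1,0), (1,1,1,1)
target (0,0,1,1) ∈ {TSO,PSO}

SC:no TSO:yes PSO:yes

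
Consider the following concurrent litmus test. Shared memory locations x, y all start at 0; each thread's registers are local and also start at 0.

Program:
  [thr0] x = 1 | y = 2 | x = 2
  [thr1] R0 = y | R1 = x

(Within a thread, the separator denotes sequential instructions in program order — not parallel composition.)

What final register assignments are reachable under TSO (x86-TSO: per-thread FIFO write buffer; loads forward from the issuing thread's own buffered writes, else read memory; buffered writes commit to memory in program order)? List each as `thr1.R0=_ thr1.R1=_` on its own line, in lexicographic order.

outcome vector order: (thr1.R0,thr1.R1)
|TSO outcomes| = 5

thr1.R0=0 thr1.R1=0
thr1.R0=0 thr1.R1=1
thr1.R0=0 thr1.R1=2
thr1.R0=2 thr1.R1=1
thr1.R0=2 thr1.R1=2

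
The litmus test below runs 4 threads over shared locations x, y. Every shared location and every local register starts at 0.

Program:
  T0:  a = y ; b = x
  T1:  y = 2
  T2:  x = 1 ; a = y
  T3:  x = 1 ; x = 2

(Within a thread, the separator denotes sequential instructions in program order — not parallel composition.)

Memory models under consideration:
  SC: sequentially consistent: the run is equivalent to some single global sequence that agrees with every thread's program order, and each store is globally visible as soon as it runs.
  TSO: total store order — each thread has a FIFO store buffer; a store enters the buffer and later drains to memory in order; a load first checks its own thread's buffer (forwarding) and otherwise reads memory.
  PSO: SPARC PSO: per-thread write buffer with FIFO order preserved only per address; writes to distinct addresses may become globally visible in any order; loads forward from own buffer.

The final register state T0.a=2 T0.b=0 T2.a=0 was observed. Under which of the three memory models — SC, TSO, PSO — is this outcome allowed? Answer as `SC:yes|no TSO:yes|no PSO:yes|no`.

outcome vector order: (T0.a,T0.b,T2.a)
SC (11): 0/0/0, 0/0/2, 0/1/0, 0/1/2, 0/2/0, 0/2/2, 2/0/2, 2/1/0, 2/1/2, 2/2/0, 2/2/2
TSO (12): 0/0/0, 0/0/2, 0/1/0, 0/1/2, 0/2/0, 0/2/2, 2/0/0, 2/0/2, 2/1/0, 2/1/2, 2/2/0, 2/2/2
PSO (12): 0/0/0, 0/0/2, 0/1/0, 0/1/2, 0/2/0, 0/2/2, 2/0/0, 2/0/2, 2/1/0, 2/1/2, 2/2/0, 2/2/2
target 2/0/0 ∈ {TSO,PSO}

SC:no TSO:yes PSO:yes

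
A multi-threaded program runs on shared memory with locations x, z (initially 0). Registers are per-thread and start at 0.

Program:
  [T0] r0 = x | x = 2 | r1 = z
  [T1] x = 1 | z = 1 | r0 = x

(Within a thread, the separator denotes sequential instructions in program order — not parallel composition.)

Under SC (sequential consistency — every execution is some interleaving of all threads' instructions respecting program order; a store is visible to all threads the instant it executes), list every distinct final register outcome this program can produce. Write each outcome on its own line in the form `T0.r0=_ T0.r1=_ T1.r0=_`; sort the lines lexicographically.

outcome vector order: (T0.r0,T0.r1,T1.r0)
|SC outcomes| = 7

T0.r0=0 T0.r1=0 T1.r0=1
T0.r0=0 T0.r1=0 T1.r0=2
T0.r0=0 T0.r1=1 T1.r0=1
T0.r0=0 T0.r1=1 T1.r0=2
T0.r0=1 T0.r1=0 T1.r0=2
T0.r0=1 T0.r1=1 T1.r0=1
T0.r0=1 T0.r1=1 T1.r0=2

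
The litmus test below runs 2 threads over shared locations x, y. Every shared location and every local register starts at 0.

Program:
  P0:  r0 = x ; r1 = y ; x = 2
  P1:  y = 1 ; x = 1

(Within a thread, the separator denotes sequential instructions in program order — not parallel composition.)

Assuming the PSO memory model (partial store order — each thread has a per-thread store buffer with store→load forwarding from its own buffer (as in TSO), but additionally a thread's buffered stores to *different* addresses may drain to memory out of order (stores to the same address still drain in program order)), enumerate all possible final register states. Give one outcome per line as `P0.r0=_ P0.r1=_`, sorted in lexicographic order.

outcome vector order: (P0.r0,P0.r1)
|PSO outcomes| = 4

P0.r0=0 P0.r1=0
P0.r0=0 P0.r1=1
P0.r0=1 P0.r1=0
P0.r0=1 P0.r1=1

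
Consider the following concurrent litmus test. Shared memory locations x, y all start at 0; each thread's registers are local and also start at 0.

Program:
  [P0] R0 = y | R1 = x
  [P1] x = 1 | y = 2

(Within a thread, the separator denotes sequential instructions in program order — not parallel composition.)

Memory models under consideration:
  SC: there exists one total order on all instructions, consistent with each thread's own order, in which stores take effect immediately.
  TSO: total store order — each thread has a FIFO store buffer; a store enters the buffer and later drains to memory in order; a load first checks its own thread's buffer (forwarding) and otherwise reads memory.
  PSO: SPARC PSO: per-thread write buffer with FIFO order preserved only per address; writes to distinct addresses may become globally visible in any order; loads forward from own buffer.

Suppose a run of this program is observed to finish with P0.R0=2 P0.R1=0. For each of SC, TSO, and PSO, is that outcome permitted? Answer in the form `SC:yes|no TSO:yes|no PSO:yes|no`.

SC:no TSO:no PSO:yes

outcome vector order: (P0.R0,P0.R1)
[SC] allowed = {0/0; 0/1; 2/1}
[TSO] allowed = {0/0; 0/1; 2/1}
[PSO] allowed = {0/0; 0/1; 2/0; 2/1}
target 2/0 ∈ {PSO}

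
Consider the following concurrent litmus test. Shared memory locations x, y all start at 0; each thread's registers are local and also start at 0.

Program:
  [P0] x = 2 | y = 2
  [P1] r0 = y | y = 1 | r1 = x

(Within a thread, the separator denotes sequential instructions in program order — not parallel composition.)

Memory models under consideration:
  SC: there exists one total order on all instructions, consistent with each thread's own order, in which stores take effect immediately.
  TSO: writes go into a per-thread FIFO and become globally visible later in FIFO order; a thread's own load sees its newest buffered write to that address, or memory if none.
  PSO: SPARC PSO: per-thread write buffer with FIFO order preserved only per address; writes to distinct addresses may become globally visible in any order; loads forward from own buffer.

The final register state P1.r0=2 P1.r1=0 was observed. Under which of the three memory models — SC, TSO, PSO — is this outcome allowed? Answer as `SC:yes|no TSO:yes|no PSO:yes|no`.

outcome vector order: (P1.r0,P1.r1)
[SC] allowed = {<0 0>; <0 2>; <2 2>}
[TSO] allowed = {<0 0>; <0 2>; <2 2>}
[PSO] allowed = {<0 0>; <0 2>; <2 0>; <2 2>}
target <2 0> ∈ {PSO}

SC:no TSO:no PSO:yes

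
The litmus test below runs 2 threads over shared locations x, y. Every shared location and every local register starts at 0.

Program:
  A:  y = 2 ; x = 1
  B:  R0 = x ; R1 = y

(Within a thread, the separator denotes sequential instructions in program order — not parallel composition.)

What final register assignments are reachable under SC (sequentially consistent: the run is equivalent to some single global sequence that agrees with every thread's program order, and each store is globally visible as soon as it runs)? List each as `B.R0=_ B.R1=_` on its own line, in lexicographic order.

B.R0=0 B.R1=0
B.R0=0 B.R1=2
B.R0=1 B.R1=2

outcome vector order: (B.R0,B.R1)
|SC outcomes| = 3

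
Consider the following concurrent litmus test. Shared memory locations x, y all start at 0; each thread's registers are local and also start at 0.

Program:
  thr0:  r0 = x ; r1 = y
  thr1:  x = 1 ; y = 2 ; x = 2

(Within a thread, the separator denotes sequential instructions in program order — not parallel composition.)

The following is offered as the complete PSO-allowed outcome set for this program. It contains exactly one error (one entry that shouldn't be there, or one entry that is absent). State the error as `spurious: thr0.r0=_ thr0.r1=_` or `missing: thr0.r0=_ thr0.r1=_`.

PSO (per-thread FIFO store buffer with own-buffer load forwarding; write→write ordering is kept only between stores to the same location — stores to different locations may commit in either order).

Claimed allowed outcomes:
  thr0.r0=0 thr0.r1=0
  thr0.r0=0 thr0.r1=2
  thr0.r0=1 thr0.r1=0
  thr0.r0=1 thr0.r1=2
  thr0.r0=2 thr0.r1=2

missing: thr0.r0=2 thr0.r1=0

outcome vector order: (thr0.r0,thr0.r1)
under PSO → 0/0, 0/2, 1/0, 1/2, 2/0, 2/2
PSO∖claimed = {2/0}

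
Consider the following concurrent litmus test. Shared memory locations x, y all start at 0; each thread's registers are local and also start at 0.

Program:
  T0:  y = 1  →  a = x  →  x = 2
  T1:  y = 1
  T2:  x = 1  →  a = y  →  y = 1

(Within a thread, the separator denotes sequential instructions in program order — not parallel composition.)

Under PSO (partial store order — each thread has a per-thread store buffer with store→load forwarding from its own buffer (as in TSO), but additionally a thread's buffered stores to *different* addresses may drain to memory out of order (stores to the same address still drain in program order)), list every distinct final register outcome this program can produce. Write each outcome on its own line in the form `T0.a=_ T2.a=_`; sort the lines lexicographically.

outcome vector order: (T0.a,T2.a)
|PSO outcomes| = 4

T0.a=0 T2.a=0
T0.a=0 T2.a=1
T0.a=1 T2.a=0
T0.a=1 T2.a=1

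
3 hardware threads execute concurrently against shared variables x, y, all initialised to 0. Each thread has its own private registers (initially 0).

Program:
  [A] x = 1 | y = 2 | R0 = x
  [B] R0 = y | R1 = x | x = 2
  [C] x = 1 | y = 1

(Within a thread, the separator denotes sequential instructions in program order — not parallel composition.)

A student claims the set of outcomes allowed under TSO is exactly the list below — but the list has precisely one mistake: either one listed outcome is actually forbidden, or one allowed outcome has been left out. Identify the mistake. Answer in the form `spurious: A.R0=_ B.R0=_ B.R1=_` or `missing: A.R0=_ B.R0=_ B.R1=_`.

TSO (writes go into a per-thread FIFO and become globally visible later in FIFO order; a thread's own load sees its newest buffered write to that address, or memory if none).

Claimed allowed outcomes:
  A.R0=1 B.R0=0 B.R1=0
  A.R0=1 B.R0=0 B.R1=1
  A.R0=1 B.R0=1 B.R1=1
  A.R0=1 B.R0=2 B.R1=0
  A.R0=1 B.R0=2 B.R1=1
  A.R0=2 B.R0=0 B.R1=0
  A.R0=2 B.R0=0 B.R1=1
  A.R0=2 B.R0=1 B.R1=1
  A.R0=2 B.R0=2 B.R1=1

spurious: A.R0=1 B.R0=2 B.R1=0

outcome vector order: (A.R0,B.R0,B.R1)
TSO: 8 outcomes — {<1 0 0>, <1 0 1>, <1 1 1>, <1 2 1>, <2 0 0>, <2 0 1>, <2 1 1>, <2 2 1>}
claimed∖TSO = {<1 2 0>}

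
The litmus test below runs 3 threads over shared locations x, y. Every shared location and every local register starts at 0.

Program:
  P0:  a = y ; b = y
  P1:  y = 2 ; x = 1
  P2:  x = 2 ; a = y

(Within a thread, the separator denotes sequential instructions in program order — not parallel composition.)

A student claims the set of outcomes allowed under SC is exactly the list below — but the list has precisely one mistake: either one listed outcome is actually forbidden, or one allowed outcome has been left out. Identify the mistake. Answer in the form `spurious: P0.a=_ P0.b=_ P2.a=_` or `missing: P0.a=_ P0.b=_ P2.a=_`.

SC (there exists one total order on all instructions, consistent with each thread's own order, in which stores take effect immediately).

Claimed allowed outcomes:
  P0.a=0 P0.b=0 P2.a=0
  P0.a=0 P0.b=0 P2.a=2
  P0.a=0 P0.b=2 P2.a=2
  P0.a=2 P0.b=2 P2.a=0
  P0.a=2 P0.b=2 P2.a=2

outcome vector order: (P0.a,P0.b,P2.a)
SC (6): (0,0,0) (0,0,2) (0,2,0) (0,2,2) (2,2,0) (2,2,2)
SC∖claimed = {(0,2,0)}

missing: P0.a=0 P0.b=2 P2.a=0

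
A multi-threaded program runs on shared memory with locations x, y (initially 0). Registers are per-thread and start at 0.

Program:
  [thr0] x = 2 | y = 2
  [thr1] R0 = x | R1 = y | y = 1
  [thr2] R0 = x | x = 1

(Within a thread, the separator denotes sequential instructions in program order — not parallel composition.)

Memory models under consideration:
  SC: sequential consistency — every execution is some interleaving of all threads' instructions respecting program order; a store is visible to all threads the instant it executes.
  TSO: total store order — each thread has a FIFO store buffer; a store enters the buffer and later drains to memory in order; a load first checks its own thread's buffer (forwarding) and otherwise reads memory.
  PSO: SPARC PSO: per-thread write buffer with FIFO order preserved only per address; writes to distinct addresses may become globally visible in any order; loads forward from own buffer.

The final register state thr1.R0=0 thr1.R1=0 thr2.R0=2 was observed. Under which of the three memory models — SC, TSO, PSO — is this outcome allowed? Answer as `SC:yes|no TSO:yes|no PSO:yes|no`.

outcome vector order: (thr1.R0,thr1.R1,thr2.R0)
[SC] allowed = {0/0/0; 0/0/2; 0/2/0; 0/2/2; 1/0/0; 1/0/2; 1/2/0; 1/2/2; 2/0/0; 2/0/2; 2/2/0; 2/2/2}
[TSO] allowed = {0/0/0; 0/0/2; 0/2/0; 0/2/2; 1/0/0; 1/0/2; 1/2/0; 1/2/2; 2/0/0; 2/0/2; 2/2/0; 2/2/2}
[PSO] allowed = {0/0/0; 0/0/2; 0/2/0; 0/2/2; 1/0/0; 1/0/2; 1/2/0; 1/2/2; 2/0/0; 2/0/2; 2/2/0; 2/2/2}
target 0/0/2 ∈ {SC,TSO,PSO}

SC:yes TSO:yes PSO:yes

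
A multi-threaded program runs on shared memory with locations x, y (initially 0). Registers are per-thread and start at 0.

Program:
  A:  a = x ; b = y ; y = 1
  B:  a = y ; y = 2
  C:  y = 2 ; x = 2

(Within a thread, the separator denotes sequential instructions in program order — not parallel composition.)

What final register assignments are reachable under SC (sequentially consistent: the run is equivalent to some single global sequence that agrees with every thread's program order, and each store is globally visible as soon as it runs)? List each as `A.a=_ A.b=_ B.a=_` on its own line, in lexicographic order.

outcome vector order: (A.a,A.b,B.a)
|SC outcomes| = 9

A.a=0 A.b=0 B.a=0
A.a=0 A.b=0 B.a=1
A.a=0 A.b=0 B.a=2
A.a=0 A.b=2 B.a=0
A.a=0 A.b=2 B.a=1
A.a=0 A.b=2 B.a=2
A.a=2 A.b=2 B.a=0
A.a=2 A.b=2 B.a=1
A.a=2 A.b=2 B.a=2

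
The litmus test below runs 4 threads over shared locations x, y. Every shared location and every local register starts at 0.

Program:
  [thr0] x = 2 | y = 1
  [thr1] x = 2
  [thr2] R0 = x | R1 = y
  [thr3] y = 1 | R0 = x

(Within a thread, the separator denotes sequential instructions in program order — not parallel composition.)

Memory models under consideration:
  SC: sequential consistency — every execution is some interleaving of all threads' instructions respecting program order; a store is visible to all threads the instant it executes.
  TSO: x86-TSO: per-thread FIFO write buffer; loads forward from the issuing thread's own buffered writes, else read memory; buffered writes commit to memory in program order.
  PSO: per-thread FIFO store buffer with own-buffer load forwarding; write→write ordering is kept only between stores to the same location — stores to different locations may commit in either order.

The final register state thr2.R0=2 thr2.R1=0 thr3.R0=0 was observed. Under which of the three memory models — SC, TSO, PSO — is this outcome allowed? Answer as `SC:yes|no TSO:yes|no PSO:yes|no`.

outcome vector order: (thr2.R0,thr2.R1,thr3.R0)
SC: 7 outcomes — {(0,0,0), (0,0,2), (0,1,0), (0,1,2), (2,0,2), (2,1,0), (2,1,2)}
TSO: 8 outcomes — {(0,0,0), (0,0,2), (0,1,0), (0,1,2), (2,0,0), (2,0,2), (2,1,0), (2,1,2)}
PSO: 8 outcomes — {(0,0,0), (0,0,2), (0,1,0), (0,1,2), (2,0,0), (2,0,2), (2,1,0), (2,1,2)}
target (2,0,0) ∈ {TSO,PSO}

SC:no TSO:yes PSO:yes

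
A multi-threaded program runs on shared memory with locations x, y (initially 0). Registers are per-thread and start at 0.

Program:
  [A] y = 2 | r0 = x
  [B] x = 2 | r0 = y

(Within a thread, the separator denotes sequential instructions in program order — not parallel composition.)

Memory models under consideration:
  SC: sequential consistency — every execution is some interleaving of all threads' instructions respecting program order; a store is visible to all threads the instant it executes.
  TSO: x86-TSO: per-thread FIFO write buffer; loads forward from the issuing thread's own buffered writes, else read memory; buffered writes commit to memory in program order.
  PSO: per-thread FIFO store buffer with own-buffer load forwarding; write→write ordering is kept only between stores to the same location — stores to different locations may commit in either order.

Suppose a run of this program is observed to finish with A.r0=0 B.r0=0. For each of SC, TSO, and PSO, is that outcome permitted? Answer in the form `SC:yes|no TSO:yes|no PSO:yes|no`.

outcome vector order: (A.r0,B.r0)
[SC] allowed = {<0 2> <2 0> <2 2>}
[TSO] allowed = {<0 0> <0 2> <2 0> <2 2>}
[PSO] allowed = {<0 0> <0 2> <2 0> <2 2>}
target <0 0> ∈ {TSO,PSO}

SC:no TSO:yes PSO:yes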